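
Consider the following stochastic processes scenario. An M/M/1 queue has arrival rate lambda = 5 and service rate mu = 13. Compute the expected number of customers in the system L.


rho = 5/13 = 0.3846
L = rho/(1-rho)
= 0.3846/0.6154
= 0.6250

0.6250


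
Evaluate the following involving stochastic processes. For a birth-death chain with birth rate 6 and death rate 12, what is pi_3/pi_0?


For birth-death process, pi_n/pi_0 = (lambda/mu)^n
= (6/12)^3
= 0.1250

0.1250


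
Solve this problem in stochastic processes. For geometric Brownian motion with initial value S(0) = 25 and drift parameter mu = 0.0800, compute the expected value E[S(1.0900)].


E[S(t)] = S(0) * exp(mu * t)
= 25 * exp(0.0800 * 1.0900)
= 25 * 1.0911
= 27.2779

27.2779


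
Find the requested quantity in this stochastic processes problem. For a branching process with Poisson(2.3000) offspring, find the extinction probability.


Since mu = 2.3000 > 1, extinction prob q < 1.
Solve s = exp(mu*(s-1)) iteratively.
q = 0.1376

0.1376


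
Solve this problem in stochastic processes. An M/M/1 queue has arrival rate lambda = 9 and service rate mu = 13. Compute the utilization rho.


rho = lambda/mu
= 9/13
= 0.6923

0.6923


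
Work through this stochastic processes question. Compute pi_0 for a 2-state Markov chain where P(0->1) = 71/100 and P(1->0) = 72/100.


Stationary distribution: pi_0 = p10/(p01+p10), pi_1 = p01/(p01+p10)
p01 = 0.7100, p10 = 0.7200
pi_0 = 0.5035

0.5035


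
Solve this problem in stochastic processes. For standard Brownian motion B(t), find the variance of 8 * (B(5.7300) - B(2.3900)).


Var(alpha*(B(t)-B(s))) = alpha^2 * (t-s)
= 8^2 * (5.7300 - 2.3900)
= 64 * 3.3400
= 213.7600

213.7600


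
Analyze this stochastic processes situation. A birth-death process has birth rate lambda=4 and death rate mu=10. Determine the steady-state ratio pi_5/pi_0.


For birth-death process, pi_n/pi_0 = (lambda/mu)^n
= (4/10)^5
= 0.0102

0.0102


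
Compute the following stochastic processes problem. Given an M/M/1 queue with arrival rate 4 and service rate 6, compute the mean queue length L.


rho = 4/6 = 0.6667
L = rho/(1-rho)
= 0.6667/0.3333
= 2.0000

2.0000


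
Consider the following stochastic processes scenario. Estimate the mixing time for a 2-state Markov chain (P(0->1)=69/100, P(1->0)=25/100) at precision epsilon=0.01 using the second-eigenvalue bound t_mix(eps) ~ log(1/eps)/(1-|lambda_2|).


lambda_2 = |1 - p01 - p10| = |1 - 0.6900 - 0.2500| = 0.0600
t_mix ~ log(1/eps)/(1 - |lambda_2|)
= log(100)/(1 - 0.0600) = 4.6052/0.9400
= 4.8991

4.8991


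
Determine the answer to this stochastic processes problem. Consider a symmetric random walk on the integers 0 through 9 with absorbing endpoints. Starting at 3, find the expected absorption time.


For symmetric RW on 0,...,N with absorbing barriers, E(i) = i*(N-i)
E(3) = 3 * 6 = 18

18


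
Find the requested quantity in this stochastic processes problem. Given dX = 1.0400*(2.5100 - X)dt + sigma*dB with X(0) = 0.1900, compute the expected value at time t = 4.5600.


E[X(t)] = mu + (X(0) - mu)*exp(-theta*t)
= 2.5100 + (0.1900 - 2.5100)*exp(-1.0400*4.5600)
= 2.5100 + -2.3200 * 0.0087
= 2.4898

2.4898


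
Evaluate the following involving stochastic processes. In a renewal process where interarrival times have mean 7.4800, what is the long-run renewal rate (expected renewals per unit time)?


Long-run renewal rate = 1/E(X)
= 1/7.4800
= 0.1337

0.1337


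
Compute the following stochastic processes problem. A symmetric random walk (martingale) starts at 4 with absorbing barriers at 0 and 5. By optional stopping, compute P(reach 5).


By optional stopping theorem: E(M at tau) = M(0) = 4
P(hit 5)*5 + P(hit 0)*0 = 4
P(hit 5) = (4 - 0)/(5 - 0) = 4/5 = 0.8000

0.8000


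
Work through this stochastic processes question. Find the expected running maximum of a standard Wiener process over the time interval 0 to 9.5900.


E(max B(s)) = sqrt(2t/pi)
= sqrt(2*9.5900/pi)
= sqrt(6.1052)
= 2.4709

2.4709


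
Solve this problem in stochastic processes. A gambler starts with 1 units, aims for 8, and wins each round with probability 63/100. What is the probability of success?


Gambler's ruin formula:
r = q/p = 0.3700/0.6300 = 0.5873
P(win) = (1 - r^i)/(1 - r^N)
= (1 - 0.5873^1)/(1 - 0.5873^8)
= 0.4186

0.4186


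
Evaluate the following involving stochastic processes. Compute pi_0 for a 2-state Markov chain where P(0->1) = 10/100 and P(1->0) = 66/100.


Stationary distribution: pi_0 = p10/(p01+p10), pi_1 = p01/(p01+p10)
p01 = 0.1000, p10 = 0.6600
pi_0 = 0.8684

0.8684


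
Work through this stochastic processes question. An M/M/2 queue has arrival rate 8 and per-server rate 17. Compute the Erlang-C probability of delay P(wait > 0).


a = lambda/mu = 0.4706
rho = a/c = 0.2353
Erlang-C formula applied:
C(c,a) = 0.0896

0.0896


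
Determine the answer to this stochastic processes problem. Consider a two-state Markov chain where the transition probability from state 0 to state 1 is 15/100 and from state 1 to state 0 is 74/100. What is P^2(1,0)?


Computing P^2 by matrix multiplication.
P = [[0.8500, 0.1500], [0.7400, 0.2600]]
After raising P to the power 2:
P^2(1,0) = 0.8214

0.8214


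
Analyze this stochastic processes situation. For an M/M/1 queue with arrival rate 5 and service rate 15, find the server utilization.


rho = lambda/mu
= 5/15
= 0.3333

0.3333


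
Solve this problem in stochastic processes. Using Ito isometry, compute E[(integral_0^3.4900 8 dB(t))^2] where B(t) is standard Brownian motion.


By Ito isometry: E[(int f dB)^2] = int f^2 dt
= 8^2 * 3.4900
= 64 * 3.4900 = 223.3600

223.3600


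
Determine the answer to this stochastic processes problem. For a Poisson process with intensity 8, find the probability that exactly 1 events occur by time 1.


P(N(t)=k) = (lambda*t)^k * exp(-lambda*t) / k!
lambda*t = 8
= 8^1 * exp(-8) / 1!
= 8 * 3.3546e-04 / 1
= 0.0027

0.0027


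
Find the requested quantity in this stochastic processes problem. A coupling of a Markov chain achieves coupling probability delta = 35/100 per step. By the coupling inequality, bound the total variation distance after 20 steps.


TV distance bound <= (1-delta)^n
= (1 - 0.3500)^20
= 0.6500^20
= 1.8125e-04

1.8125e-04


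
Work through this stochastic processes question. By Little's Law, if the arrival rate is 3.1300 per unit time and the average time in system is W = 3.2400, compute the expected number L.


Little's Law: L = lambda * W
= 3.1300 * 3.2400
= 10.1412

10.1412


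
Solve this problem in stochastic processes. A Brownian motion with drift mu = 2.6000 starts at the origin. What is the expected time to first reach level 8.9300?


Expected first passage time = a/mu
= 8.9300/2.6000
= 3.4346

3.4346


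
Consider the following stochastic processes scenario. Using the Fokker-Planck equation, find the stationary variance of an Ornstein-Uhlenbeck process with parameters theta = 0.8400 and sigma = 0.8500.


Stationary variance = sigma^2 / (2*theta)
= 0.8500^2 / (2*0.8400)
= 0.7225 / 1.6800
= 0.4301

0.4301


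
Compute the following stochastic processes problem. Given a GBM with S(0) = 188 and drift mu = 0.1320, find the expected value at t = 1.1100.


E[S(t)] = S(0) * exp(mu * t)
= 188 * exp(0.1320 * 1.1100)
= 188 * 1.1578
= 217.6660

217.6660


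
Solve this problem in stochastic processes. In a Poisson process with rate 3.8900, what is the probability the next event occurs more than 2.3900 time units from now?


P(X > t) = exp(-lambda * t)
= exp(-3.8900 * 2.3900)
= exp(-9.2971) = 9.1690e-05

9.1690e-05


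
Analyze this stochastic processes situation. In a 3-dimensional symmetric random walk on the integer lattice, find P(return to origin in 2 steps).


P(return in 2 steps) = P(reverse first step) = 1/(2d)
= 1/6
= 0.1667

0.1667


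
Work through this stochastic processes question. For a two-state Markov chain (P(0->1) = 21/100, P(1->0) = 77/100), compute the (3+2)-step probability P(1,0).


P^5 = P^3 * P^2
Computing via matrix multiplication of the transition matrix.
Entry (1,0) of P^5 = 0.7857

0.7857


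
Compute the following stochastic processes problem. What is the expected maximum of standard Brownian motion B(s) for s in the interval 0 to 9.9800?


E(max B(s)) = sqrt(2t/pi)
= sqrt(2*9.9800/pi)
= sqrt(6.3535)
= 2.5206

2.5206


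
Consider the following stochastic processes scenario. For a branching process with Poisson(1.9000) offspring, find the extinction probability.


Since mu = 1.9000 > 1, extinction prob q < 1.
Solve s = exp(mu*(s-1)) iteratively.
q = 0.2328

0.2328


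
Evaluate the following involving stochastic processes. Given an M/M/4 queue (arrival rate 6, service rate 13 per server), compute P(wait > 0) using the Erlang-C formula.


a = lambda/mu = 0.4615
rho = a/c = 0.1154
Erlang-C formula applied:
C(c,a) = 0.0013

0.0013


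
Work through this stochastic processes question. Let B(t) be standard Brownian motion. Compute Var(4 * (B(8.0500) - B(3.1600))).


Var(alpha*(B(t)-B(s))) = alpha^2 * (t-s)
= 4^2 * (8.0500 - 3.1600)
= 16 * 4.8900
= 78.2400

78.2400


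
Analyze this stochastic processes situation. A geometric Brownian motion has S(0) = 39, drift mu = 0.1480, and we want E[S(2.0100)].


E[S(t)] = S(0) * exp(mu * t)
= 39 * exp(0.1480 * 2.0100)
= 39 * 1.3465
= 52.5120

52.5120


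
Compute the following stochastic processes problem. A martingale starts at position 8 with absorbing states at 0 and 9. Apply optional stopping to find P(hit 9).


By optional stopping theorem: E(M at tau) = M(0) = 8
P(hit 9)*9 + P(hit 0)*0 = 8
P(hit 9) = (8 - 0)/(9 - 0) = 8/9 = 0.8889

0.8889


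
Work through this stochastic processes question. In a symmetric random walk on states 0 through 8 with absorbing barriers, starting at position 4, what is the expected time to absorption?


For symmetric RW on 0,...,N with absorbing barriers, E(i) = i*(N-i)
E(4) = 4 * 4 = 16

16


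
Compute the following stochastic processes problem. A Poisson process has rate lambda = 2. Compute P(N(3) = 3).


P(N(t)=k) = (lambda*t)^k * exp(-lambda*t) / k!
lambda*t = 6
= 6^3 * exp(-6) / 3!
= 216 * 0.0025 / 6
= 0.0892

0.0892


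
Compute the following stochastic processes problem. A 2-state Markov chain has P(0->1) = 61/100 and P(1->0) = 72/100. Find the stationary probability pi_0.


Stationary distribution: pi_0 = p10/(p01+p10), pi_1 = p01/(p01+p10)
p01 = 0.6100, p10 = 0.7200
pi_0 = 0.5414

0.5414


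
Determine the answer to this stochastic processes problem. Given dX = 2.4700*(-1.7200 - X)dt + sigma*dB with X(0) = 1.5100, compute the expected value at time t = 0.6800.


E[X(t)] = mu + (X(0) - mu)*exp(-theta*t)
= -1.7200 + (1.5100 - -1.7200)*exp(-2.4700*0.6800)
= -1.7200 + 3.2300 * 0.1864
= -1.1178

-1.1178


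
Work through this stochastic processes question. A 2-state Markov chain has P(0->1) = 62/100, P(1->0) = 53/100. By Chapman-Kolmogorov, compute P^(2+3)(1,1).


P^5 = P^2 * P^3
Computing via matrix multiplication of the transition matrix.
Entry (1,1) of P^5 = 0.5391

0.5391


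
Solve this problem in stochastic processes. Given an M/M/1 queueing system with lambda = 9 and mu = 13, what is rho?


rho = lambda/mu
= 9/13
= 0.6923

0.6923


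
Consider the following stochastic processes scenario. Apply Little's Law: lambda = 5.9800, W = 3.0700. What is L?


Little's Law: L = lambda * W
= 5.9800 * 3.0700
= 18.3586

18.3586


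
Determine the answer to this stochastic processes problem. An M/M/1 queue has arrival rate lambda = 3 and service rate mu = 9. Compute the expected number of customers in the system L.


rho = 3/9 = 0.3333
L = rho/(1-rho)
= 0.3333/0.6667
= 0.5000

0.5000


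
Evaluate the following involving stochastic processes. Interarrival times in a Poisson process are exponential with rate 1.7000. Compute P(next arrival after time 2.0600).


P(X > t) = exp(-lambda * t)
= exp(-1.7000 * 2.0600)
= exp(-3.5020) = 0.0301

0.0301


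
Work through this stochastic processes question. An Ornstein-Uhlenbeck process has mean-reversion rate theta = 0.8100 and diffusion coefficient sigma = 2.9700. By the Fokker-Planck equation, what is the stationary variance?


Stationary variance = sigma^2 / (2*theta)
= 2.9700^2 / (2*0.8100)
= 8.8209 / 1.6200
= 5.4450

5.4450


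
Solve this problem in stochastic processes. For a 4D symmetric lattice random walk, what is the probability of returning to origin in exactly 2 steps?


P(return in 2 steps) = P(reverse first step) = 1/(2d)
= 1/8
= 0.1250

0.1250


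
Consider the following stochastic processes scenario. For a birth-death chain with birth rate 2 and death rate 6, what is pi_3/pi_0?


For birth-death process, pi_n/pi_0 = (lambda/mu)^n
= (2/6)^3
= 0.0370

0.0370


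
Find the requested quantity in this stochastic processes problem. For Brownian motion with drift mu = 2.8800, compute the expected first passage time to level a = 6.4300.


Expected first passage time = a/mu
= 6.4300/2.8800
= 2.2326

2.2326


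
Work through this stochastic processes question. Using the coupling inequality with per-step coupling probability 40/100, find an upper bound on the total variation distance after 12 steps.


TV distance bound <= (1-delta)^n
= (1 - 0.4000)^12
= 0.6000^12
= 0.0022

0.0022


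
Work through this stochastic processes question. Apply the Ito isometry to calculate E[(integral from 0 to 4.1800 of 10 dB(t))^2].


By Ito isometry: E[(int f dB)^2] = int f^2 dt
= 10^2 * 4.1800
= 100 * 4.1800 = 418.0000

418.0000


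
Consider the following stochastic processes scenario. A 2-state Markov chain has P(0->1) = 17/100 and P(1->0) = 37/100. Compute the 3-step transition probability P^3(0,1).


Computing P^3 by matrix multiplication.
P = [[0.8300, 0.1700], [0.3700, 0.6300]]
After raising P to the power 3:
P^3(0,1) = 0.2842

0.2842


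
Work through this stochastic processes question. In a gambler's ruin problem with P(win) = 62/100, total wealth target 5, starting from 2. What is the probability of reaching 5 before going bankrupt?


Gambler's ruin formula:
r = q/p = 0.3800/0.6200 = 0.6129
P(win) = (1 - r^i)/(1 - r^N)
= (1 - 0.6129^2)/(1 - 0.6129^5)
= 0.6835

0.6835


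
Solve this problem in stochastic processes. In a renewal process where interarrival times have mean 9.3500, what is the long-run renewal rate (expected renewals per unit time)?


Long-run renewal rate = 1/E(X)
= 1/9.3500
= 0.1070

0.1070


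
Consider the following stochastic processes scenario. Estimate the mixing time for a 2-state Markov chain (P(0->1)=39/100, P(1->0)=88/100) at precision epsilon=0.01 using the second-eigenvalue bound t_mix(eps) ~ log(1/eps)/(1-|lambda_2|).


lambda_2 = |1 - p01 - p10| = |1 - 0.3900 - 0.8800| = 0.2700
t_mix ~ log(1/eps)/(1 - |lambda_2|)
= log(100)/(1 - 0.2700) = 4.6052/0.7300
= 6.3085

6.3085


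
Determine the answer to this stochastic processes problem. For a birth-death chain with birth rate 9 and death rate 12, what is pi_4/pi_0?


For birth-death process, pi_n/pi_0 = (lambda/mu)^n
= (9/12)^4
= 0.3164

0.3164


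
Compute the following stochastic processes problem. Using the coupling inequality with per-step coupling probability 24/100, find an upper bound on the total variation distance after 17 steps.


TV distance bound <= (1-delta)^n
= (1 - 0.2400)^17
= 0.7600^17
= 0.0094

0.0094


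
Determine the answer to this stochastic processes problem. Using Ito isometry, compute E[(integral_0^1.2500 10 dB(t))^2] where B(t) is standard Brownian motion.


By Ito isometry: E[(int f dB)^2] = int f^2 dt
= 10^2 * 1.2500
= 100 * 1.2500 = 125.0000

125.0000


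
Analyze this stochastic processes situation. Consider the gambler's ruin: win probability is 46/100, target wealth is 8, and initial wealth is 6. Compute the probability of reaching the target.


Gambler's ruin formula:
r = q/p = 0.5400/0.4600 = 1.1739
P(win) = (1 - r^i)/(1 - r^N)
= (1 - 1.1739^6)/(1 - 1.1739^8)
= 0.6204

0.6204


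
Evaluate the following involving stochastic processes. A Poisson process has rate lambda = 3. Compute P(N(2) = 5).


P(N(t)=k) = (lambda*t)^k * exp(-lambda*t) / k!
lambda*t = 6
= 6^5 * exp(-6) / 5!
= 7776 * 0.0025 / 120
= 0.1606

0.1606


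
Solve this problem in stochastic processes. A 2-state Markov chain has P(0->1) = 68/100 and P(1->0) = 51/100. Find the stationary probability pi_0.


Stationary distribution: pi_0 = p10/(p01+p10), pi_1 = p01/(p01+p10)
p01 = 0.6800, p10 = 0.5100
pi_0 = 0.4286

0.4286


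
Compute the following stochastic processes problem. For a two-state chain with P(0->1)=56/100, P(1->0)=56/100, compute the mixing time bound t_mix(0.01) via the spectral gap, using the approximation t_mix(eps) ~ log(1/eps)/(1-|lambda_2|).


lambda_2 = |1 - p01 - p10| = |1 - 0.5600 - 0.5600| = 0.1200
t_mix ~ log(1/eps)/(1 - |lambda_2|)
= log(100)/(1 - 0.1200) = 4.6052/0.8800
= 5.2331

5.2331


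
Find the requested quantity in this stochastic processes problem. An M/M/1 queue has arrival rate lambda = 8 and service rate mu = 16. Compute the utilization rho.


rho = lambda/mu
= 8/16
= 0.5000

0.5000


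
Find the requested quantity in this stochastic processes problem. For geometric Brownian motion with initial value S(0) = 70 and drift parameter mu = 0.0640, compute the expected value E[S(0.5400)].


E[S(t)] = S(0) * exp(mu * t)
= 70 * exp(0.0640 * 0.5400)
= 70 * 1.0352
= 72.4615

72.4615


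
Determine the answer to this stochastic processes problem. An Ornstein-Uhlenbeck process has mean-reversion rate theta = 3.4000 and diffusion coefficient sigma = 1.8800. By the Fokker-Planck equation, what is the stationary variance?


Stationary variance = sigma^2 / (2*theta)
= 1.8800^2 / (2*3.4000)
= 3.5344 / 6.8000
= 0.5198

0.5198


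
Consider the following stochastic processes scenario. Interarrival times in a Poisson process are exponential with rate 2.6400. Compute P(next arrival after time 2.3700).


P(X > t) = exp(-lambda * t)
= exp(-2.6400 * 2.3700)
= exp(-6.2568) = 0.0019

0.0019


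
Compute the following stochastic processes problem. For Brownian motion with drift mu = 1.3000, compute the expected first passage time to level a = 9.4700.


Expected first passage time = a/mu
= 9.4700/1.3000
= 7.2846

7.2846


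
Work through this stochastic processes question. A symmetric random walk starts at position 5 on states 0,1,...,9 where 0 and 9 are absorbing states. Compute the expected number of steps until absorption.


For symmetric RW on 0,...,N with absorbing barriers, E(i) = i*(N-i)
E(5) = 5 * 4 = 20

20


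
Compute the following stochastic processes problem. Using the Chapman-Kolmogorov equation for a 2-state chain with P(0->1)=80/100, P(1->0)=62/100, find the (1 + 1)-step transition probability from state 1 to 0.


P^2 = P^1 * P^1
Computing via matrix multiplication of the transition matrix.
Entry (1,0) of P^2 = 0.3596

0.3596


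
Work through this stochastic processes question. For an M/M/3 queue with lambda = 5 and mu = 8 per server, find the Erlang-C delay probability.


a = lambda/mu = 0.6250
rho = a/c = 0.2083
Erlang-C formula applied:
C(c,a) = 0.0275

0.0275


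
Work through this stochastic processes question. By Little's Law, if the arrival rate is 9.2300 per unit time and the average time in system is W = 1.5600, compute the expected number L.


Little's Law: L = lambda * W
= 9.2300 * 1.5600
= 14.3988

14.3988


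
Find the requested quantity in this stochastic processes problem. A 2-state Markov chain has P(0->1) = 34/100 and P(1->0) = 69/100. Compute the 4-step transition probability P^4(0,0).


Computing P^4 by matrix multiplication.
P = [[0.6600, 0.3400], [0.6900, 0.3100]]
After raising P to the power 4:
P^4(0,0) = 0.6699

0.6699


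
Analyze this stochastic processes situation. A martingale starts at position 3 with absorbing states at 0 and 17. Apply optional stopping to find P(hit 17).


By optional stopping theorem: E(M at tau) = M(0) = 3
P(hit 17)*17 + P(hit 0)*0 = 3
P(hit 17) = (3 - 0)/(17 - 0) = 3/17 = 0.1765

0.1765


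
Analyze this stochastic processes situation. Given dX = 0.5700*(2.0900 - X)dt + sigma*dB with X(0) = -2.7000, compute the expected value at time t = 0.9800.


E[X(t)] = mu + (X(0) - mu)*exp(-theta*t)
= 2.0900 + (-2.7000 - 2.0900)*exp(-0.5700*0.9800)
= 2.0900 + -4.7900 * 0.5720
= -0.6499

-0.6499


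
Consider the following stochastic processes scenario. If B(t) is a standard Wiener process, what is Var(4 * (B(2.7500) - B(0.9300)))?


Var(alpha*(B(t)-B(s))) = alpha^2 * (t-s)
= 4^2 * (2.7500 - 0.9300)
= 16 * 1.8200
= 29.1200

29.1200


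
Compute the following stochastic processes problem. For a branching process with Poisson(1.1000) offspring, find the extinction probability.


Since mu = 1.1000 > 1, extinction prob q < 1.
Solve s = exp(mu*(s-1)) iteratively.
q = 0.8239

0.8239


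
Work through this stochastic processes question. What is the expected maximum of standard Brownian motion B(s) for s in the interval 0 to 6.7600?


E(max B(s)) = sqrt(2t/pi)
= sqrt(2*6.7600/pi)
= sqrt(4.3035)
= 2.0745

2.0745


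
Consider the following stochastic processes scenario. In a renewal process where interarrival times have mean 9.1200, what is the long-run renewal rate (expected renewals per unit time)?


Long-run renewal rate = 1/E(X)
= 1/9.1200
= 0.1096

0.1096


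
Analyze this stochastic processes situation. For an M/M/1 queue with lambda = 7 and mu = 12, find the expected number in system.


rho = 7/12 = 0.5833
L = rho/(1-rho)
= 0.5833/0.4167
= 1.4000

1.4000


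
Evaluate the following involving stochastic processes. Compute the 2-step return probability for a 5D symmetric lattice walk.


P(return in 2 steps) = P(reverse first step) = 1/(2d)
= 1/10
= 0.1000

0.1000


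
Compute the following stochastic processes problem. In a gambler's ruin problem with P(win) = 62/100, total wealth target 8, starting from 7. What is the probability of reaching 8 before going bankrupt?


Gambler's ruin formula:
r = q/p = 0.3800/0.6200 = 0.6129
P(win) = (1 - r^i)/(1 - r^N)
= (1 - 0.6129^7)/(1 - 0.6129^8)
= 0.9872

0.9872


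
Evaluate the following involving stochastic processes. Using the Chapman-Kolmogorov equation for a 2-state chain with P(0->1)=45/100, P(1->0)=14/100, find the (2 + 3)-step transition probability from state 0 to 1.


P^5 = P^2 * P^3
Computing via matrix multiplication of the transition matrix.
Entry (0,1) of P^5 = 0.7539

0.7539


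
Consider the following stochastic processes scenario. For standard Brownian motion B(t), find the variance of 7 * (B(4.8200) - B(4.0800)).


Var(alpha*(B(t)-B(s))) = alpha^2 * (t-s)
= 7^2 * (4.8200 - 4.0800)
= 49 * 0.7400
= 36.2600

36.2600


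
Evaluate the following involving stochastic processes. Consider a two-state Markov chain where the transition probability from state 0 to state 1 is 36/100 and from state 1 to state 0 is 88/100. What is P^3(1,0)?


Computing P^3 by matrix multiplication.
P = [[0.6400, 0.3600], [0.8800, 0.1200]]
After raising P to the power 3:
P^3(1,0) = 0.7195

0.7195


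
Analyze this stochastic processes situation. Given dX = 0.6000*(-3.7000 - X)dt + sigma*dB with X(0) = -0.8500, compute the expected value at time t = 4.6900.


E[X(t)] = mu + (X(0) - mu)*exp(-theta*t)
= -3.7000 + (-0.8500 - -3.7000)*exp(-0.6000*4.6900)
= -3.7000 + 2.8500 * 0.0600
= -3.5291

-3.5291


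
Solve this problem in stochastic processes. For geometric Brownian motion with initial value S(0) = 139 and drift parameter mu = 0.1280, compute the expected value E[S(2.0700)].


E[S(t)] = S(0) * exp(mu * t)
= 139 * exp(0.1280 * 2.0700)
= 139 * 1.3034
= 181.1697

181.1697


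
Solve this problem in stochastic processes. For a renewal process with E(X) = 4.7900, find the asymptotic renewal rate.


Long-run renewal rate = 1/E(X)
= 1/4.7900
= 0.2088

0.2088


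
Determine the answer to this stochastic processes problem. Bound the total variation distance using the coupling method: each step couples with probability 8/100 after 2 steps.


TV distance bound <= (1-delta)^n
= (1 - 0.0800)^2
= 0.9200^2
= 0.8464

0.8464


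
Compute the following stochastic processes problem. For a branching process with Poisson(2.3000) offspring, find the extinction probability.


Since mu = 2.3000 > 1, extinction prob q < 1.
Solve s = exp(mu*(s-1)) iteratively.
q = 0.1376

0.1376


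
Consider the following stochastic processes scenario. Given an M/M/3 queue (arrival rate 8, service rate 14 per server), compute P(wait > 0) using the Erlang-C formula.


a = lambda/mu = 0.5714
rho = a/c = 0.1905
Erlang-C formula applied:
C(c,a) = 0.0217

0.0217


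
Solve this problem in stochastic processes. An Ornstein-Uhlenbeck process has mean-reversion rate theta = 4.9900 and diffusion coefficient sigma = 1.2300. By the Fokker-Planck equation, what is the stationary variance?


Stationary variance = sigma^2 / (2*theta)
= 1.2300^2 / (2*4.9900)
= 1.5129 / 9.9800
= 0.1516

0.1516


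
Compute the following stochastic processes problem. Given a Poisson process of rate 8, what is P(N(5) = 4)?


P(N(t)=k) = (lambda*t)^k * exp(-lambda*t) / k!
lambda*t = 40
= 40^4 * exp(-40) / 4!
= 2560000 * 4.2484e-18 / 24
= 4.5316e-13

4.5316e-13


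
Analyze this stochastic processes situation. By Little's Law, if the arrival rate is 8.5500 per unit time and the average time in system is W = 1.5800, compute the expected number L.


Little's Law: L = lambda * W
= 8.5500 * 1.5800
= 13.5090

13.5090


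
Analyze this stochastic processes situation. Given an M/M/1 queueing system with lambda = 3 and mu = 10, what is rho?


rho = lambda/mu
= 3/10
= 0.3000

0.3000


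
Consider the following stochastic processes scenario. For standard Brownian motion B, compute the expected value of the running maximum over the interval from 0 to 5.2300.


E(max B(s)) = sqrt(2t/pi)
= sqrt(2*5.2300/pi)
= sqrt(3.3295)
= 1.8247

1.8247


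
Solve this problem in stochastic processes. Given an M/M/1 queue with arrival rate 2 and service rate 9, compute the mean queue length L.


rho = 2/9 = 0.2222
L = rho/(1-rho)
= 0.2222/0.7778
= 0.2857

0.2857


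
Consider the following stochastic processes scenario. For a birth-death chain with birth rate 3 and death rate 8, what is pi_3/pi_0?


For birth-death process, pi_n/pi_0 = (lambda/mu)^n
= (3/8)^3
= 0.0527

0.0527


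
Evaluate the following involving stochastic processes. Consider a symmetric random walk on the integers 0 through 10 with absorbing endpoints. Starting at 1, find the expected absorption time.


For symmetric RW on 0,...,N with absorbing barriers, E(i) = i*(N-i)
E(1) = 1 * 9 = 9

9


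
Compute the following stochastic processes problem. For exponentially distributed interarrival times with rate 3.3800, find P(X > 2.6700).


P(X > t) = exp(-lambda * t)
= exp(-3.3800 * 2.6700)
= exp(-9.0246) = 1.2041e-04

1.2041e-04


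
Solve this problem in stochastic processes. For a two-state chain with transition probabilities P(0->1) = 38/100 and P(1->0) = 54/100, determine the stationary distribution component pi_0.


Stationary distribution: pi_0 = p10/(p01+p10), pi_1 = p01/(p01+p10)
p01 = 0.3800, p10 = 0.5400
pi_0 = 0.5870

0.5870


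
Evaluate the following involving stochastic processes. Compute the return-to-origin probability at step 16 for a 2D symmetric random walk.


P = C(16,8)^2 / 4^16
= 12870^2 / 4294967296
= 165636900 / 4294967296
= 0.0386

0.0386


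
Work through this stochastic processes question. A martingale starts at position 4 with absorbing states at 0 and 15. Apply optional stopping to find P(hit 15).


By optional stopping theorem: E(M at tau) = M(0) = 4
P(hit 15)*15 + P(hit 0)*0 = 4
P(hit 15) = (4 - 0)/(15 - 0) = 4/15 = 0.2667

0.2667


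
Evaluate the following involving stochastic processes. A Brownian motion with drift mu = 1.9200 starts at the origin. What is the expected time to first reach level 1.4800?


Expected first passage time = a/mu
= 1.4800/1.9200
= 0.7708

0.7708


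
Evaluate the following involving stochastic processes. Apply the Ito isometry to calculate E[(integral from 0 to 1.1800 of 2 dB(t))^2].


By Ito isometry: E[(int f dB)^2] = int f^2 dt
= 2^2 * 1.1800
= 4 * 1.1800 = 4.7200

4.7200


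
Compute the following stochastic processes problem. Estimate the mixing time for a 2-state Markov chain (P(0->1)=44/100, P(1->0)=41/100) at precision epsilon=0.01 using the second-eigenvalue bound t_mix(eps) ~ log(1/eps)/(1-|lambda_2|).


lambda_2 = |1 - p01 - p10| = |1 - 0.4400 - 0.4100| = 0.1500
t_mix ~ log(1/eps)/(1 - |lambda_2|)
= log(100)/(1 - 0.1500) = 4.6052/0.8500
= 5.4178

5.4178


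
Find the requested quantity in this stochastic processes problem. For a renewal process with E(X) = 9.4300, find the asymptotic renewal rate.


Long-run renewal rate = 1/E(X)
= 1/9.4300
= 0.1060

0.1060


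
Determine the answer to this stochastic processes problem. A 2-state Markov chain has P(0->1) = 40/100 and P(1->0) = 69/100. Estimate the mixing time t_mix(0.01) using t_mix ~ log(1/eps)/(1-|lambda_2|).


lambda_2 = |1 - p01 - p10| = |1 - 0.4000 - 0.6900| = 0.0900
t_mix ~ log(1/eps)/(1 - |lambda_2|)
= log(100)/(1 - 0.0900) = 4.6052/0.9100
= 5.0606

5.0606


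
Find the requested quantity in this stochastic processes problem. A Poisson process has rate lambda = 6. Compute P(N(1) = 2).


P(N(t)=k) = (lambda*t)^k * exp(-lambda*t) / k!
lambda*t = 6
= 6^2 * exp(-6) / 2!
= 36 * 0.0025 / 2
= 0.0446

0.0446


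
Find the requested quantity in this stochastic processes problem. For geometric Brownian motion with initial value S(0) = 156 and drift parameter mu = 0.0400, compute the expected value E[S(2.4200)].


E[S(t)] = S(0) * exp(mu * t)
= 156 * exp(0.0400 * 2.4200)
= 156 * 1.1016
= 171.8558

171.8558


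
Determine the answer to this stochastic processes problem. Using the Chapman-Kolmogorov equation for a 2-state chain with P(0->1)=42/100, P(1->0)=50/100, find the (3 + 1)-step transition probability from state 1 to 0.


P^4 = P^3 * P^1
Computing via matrix multiplication of the transition matrix.
Entry (1,0) of P^4 = 0.5435

0.5435


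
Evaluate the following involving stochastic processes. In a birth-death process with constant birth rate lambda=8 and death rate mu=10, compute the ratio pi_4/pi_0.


For birth-death process, pi_n/pi_0 = (lambda/mu)^n
= (8/10)^4
= 0.4096

0.4096


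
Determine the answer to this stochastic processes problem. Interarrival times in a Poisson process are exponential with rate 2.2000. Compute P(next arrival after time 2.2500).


P(X > t) = exp(-lambda * t)
= exp(-2.2000 * 2.2500)
= exp(-4.9500) = 0.0071

0.0071


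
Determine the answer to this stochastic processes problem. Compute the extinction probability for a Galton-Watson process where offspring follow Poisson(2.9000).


Since mu = 2.9000 > 1, extinction prob q < 1.
Solve s = exp(mu*(s-1)) iteratively.
q = 0.0668

0.0668


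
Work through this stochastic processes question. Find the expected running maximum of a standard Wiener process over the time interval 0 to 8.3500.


E(max B(s)) = sqrt(2t/pi)
= sqrt(2*8.3500/pi)
= sqrt(5.3158)
= 2.3056

2.3056


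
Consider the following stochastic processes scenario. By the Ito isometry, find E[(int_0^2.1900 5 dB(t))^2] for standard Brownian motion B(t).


By Ito isometry: E[(int f dB)^2] = int f^2 dt
= 5^2 * 2.1900
= 25 * 2.1900 = 54.7500

54.7500


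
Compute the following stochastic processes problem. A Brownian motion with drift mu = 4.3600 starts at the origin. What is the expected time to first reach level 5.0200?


Expected first passage time = a/mu
= 5.0200/4.3600
= 1.1514

1.1514


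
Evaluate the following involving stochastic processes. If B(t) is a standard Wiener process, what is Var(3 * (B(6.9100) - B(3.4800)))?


Var(alpha*(B(t)-B(s))) = alpha^2 * (t-s)
= 3^2 * (6.9100 - 3.4800)
= 9 * 3.4300
= 30.8700

30.8700


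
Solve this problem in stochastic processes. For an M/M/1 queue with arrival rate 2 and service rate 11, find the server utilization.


rho = lambda/mu
= 2/11
= 0.1818

0.1818


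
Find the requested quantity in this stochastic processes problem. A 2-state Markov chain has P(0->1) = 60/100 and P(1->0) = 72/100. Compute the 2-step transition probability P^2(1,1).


Computing P^2 by matrix multiplication.
P = [[0.4000, 0.6000], [0.7200, 0.2800]]
After raising P to the power 2:
P^2(1,1) = 0.5104

0.5104


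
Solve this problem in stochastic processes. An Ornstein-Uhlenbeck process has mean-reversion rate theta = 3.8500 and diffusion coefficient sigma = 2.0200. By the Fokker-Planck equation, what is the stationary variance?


Stationary variance = sigma^2 / (2*theta)
= 2.0200^2 / (2*3.8500)
= 4.0804 / 7.7000
= 0.5299

0.5299


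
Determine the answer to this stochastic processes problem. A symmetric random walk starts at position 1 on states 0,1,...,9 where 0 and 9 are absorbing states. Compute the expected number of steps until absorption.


For symmetric RW on 0,...,N with absorbing barriers, E(i) = i*(N-i)
E(1) = 1 * 8 = 8

8


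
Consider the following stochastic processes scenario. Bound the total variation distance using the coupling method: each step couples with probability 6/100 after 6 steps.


TV distance bound <= (1-delta)^n
= (1 - 0.0600)^6
= 0.9400^6
= 0.6899

0.6899


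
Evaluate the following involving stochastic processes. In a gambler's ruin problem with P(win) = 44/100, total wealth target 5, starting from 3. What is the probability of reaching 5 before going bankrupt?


Gambler's ruin formula:
r = q/p = 0.5600/0.4400 = 1.2727
P(win) = (1 - r^i)/(1 - r^N)
= (1 - 1.2727^3)/(1 - 1.2727^5)
= 0.4538

0.4538


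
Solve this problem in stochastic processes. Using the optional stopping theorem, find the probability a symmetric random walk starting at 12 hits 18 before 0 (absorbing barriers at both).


By optional stopping theorem: E(M at tau) = M(0) = 12
P(hit 18)*18 + P(hit 0)*0 = 12
P(hit 18) = (12 - 0)/(18 - 0) = 2/3 = 0.6667

0.6667


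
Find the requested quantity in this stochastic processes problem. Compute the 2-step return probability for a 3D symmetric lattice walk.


P(return in 2 steps) = P(reverse first step) = 1/(2d)
= 1/6
= 0.1667

0.1667


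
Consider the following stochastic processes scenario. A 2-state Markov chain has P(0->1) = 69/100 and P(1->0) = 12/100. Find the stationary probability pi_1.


Stationary distribution: pi_0 = p10/(p01+p10), pi_1 = p01/(p01+p10)
p01 = 0.6900, p10 = 0.1200
pi_1 = 0.8519

0.8519


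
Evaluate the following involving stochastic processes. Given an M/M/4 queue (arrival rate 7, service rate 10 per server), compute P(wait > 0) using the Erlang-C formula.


a = lambda/mu = 0.7000
rho = a/c = 0.1750
Erlang-C formula applied:
C(c,a) = 0.0060

0.0060


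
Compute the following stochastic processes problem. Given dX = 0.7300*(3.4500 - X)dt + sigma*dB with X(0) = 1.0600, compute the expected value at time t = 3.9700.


E[X(t)] = mu + (X(0) - mu)*exp(-theta*t)
= 3.4500 + (1.0600 - 3.4500)*exp(-0.7300*3.9700)
= 3.4500 + -2.3900 * 0.0551
= 3.3182

3.3182


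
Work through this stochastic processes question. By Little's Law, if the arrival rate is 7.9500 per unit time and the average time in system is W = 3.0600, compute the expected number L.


Little's Law: L = lambda * W
= 7.9500 * 3.0600
= 24.3270

24.3270


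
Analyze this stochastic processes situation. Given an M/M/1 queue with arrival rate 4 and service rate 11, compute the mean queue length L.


rho = 4/11 = 0.3636
L = rho/(1-rho)
= 0.3636/0.6364
= 0.5714

0.5714


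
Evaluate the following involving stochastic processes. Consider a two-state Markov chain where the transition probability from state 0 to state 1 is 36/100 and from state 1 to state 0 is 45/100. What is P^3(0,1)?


Computing P^3 by matrix multiplication.
P = [[0.6400, 0.3600], [0.4500, 0.5500]]
After raising P to the power 3:
P^3(0,1) = 0.4414

0.4414


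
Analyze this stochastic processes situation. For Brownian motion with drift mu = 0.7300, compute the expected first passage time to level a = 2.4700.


Expected first passage time = a/mu
= 2.4700/0.7300
= 3.3836

3.3836


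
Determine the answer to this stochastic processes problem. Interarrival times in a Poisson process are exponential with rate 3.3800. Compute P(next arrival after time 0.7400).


P(X > t) = exp(-lambda * t)
= exp(-3.3800 * 0.7400)
= exp(-2.5012) = 0.0820

0.0820


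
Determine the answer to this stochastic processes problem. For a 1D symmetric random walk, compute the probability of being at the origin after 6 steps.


P(S(6) = 0) = C(6,3) / 4^3
= 20 / 64
= 0.3125

0.3125


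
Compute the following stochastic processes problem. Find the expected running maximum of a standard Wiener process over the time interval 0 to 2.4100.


E(max B(s)) = sqrt(2t/pi)
= sqrt(2*2.4100/pi)
= sqrt(1.5343)
= 1.2386

1.2386


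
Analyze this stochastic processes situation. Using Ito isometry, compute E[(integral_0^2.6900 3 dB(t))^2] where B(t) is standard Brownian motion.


By Ito isometry: E[(int f dB)^2] = int f^2 dt
= 3^2 * 2.6900
= 9 * 2.6900 = 24.2100

24.2100


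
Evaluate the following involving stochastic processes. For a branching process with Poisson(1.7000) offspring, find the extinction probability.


Since mu = 1.7000 > 1, extinction prob q < 1.
Solve s = exp(mu*(s-1)) iteratively.
q = 0.3088

0.3088


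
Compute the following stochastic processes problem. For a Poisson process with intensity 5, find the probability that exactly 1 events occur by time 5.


P(N(t)=k) = (lambda*t)^k * exp(-lambda*t) / k!
lambda*t = 25
= 25^1 * exp(-25) / 1!
= 25 * 1.3888e-11 / 1
= 3.4720e-10

3.4720e-10


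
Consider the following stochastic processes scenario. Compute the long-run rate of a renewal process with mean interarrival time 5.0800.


Long-run renewal rate = 1/E(X)
= 1/5.0800
= 0.1969

0.1969


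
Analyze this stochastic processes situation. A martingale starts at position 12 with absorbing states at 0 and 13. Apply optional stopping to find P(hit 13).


By optional stopping theorem: E(M at tau) = M(0) = 12
P(hit 13)*13 + P(hit 0)*0 = 12
P(hit 13) = (12 - 0)/(13 - 0) = 12/13 = 0.9231

0.9231


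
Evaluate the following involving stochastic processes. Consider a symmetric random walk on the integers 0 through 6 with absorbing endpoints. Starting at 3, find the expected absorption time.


For symmetric RW on 0,...,N with absorbing barriers, E(i) = i*(N-i)
E(3) = 3 * 3 = 9

9


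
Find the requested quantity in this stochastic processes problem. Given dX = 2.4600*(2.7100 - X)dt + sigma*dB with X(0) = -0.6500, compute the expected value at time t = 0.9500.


E[X(t)] = mu + (X(0) - mu)*exp(-theta*t)
= 2.7100 + (-0.6500 - 2.7100)*exp(-2.4600*0.9500)
= 2.7100 + -3.3600 * 0.0966
= 2.3854

2.3854


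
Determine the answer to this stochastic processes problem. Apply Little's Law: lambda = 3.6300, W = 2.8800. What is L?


Little's Law: L = lambda * W
= 3.6300 * 2.8800
= 10.4544

10.4544


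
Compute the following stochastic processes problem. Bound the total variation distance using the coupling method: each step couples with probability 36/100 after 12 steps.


TV distance bound <= (1-delta)^n
= (1 - 0.3600)^12
= 0.6400^12
= 0.0047

0.0047


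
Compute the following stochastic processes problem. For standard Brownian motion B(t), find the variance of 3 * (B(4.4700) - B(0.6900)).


Var(alpha*(B(t)-B(s))) = alpha^2 * (t-s)
= 3^2 * (4.4700 - 0.6900)
= 9 * 3.7800
= 34.0200

34.0200


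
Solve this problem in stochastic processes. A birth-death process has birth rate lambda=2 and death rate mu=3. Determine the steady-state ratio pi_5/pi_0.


For birth-death process, pi_n/pi_0 = (lambda/mu)^n
= (2/3)^5
= 0.1317

0.1317
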